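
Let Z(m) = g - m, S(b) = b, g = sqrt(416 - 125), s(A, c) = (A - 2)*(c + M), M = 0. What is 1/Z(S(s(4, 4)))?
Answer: 8/227 + sqrt(291)/227 ≈ 0.11039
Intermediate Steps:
s(A, c) = c*(-2 + A) (s(A, c) = (A - 2)*(c + 0) = (-2 + A)*c = c*(-2 + A))
g = sqrt(291) ≈ 17.059
Z(m) = sqrt(291) - m
1/Z(S(s(4, 4))) = 1/(sqrt(291) - 4*(-2 + 4)) = 1/(sqrt(291) - 4*2) = 1/(sqrt(291) - 1*8) = 1/(sqrt(291) - 8) = 1/(-8 + sqrt(291))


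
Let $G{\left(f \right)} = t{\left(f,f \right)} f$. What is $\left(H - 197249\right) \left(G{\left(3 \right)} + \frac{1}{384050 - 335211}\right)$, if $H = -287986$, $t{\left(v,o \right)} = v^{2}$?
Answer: $- \frac{639857073690}{48839} \approx -1.3101 \cdot 10^{7}$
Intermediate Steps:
$G{\left(f \right)} = f^{3}$ ($G{\left(f \right)} = f^{2} f = f^{3}$)
$\left(H - 197249\right) \left(G{\left(3 \right)} + \frac{1}{384050 - 335211}\right) = \left(-287986 - 197249\right) \left(3^{3} + \frac{1}{384050 - 335211}\right) = - 485235 \left(27 + \frac{1}{48839}\right) = \left(-485235\right) \frac{1318654}{48839} = - \frac{639857073690}{48839}$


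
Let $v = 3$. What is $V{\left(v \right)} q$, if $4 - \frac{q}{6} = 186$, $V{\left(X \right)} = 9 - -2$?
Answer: $-12012$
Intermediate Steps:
$V{\left(X \right)} = 11$ ($V{\left(X \right)} = 9 + 2 = 11$)
$q = -1092$ ($q = 24 - 1116 = -1092$)
$V{\left(v \right)} q = 11 \left(-1092\right) = -12012$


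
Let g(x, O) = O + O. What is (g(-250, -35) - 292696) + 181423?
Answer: -111343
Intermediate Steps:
g(x, O) = 2*O
(g(-250, -35) - 292696) + 181423 = (2*(-35) - 292696) + 181423 = (-70 - 292696) + 181423 = -292766 + 181423 = -111343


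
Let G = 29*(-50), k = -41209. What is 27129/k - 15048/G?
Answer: 10013379/1030225 ≈ 9.7196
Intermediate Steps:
G = -1450
27129/k - 15048/G = 27129/(-41209) - 15048/(-1450) = 27129*(-1/41209) - 15048*(-1/1450) = -27129/41209 + 7524/725 = 10013379/1030225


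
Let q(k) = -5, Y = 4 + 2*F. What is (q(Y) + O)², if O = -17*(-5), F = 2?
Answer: 6400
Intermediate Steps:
Y = 8 (Y = 4 + 2*2 = 4 + 4 = 8)
O = 85
(q(Y) + O)² = (-5 + 85)² = 80² = 6400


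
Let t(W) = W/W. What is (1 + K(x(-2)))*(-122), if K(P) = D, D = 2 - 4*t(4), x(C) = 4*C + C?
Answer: 122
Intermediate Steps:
t(W) = 1
x(C) = 5*C
D = -2 (D = 2 - 4*1 = 2 - 4 = -2)
K(P) = -2
(1 + K(x(-2)))*(-122) = (1 - 2)*(-122) = -1*(-122) = 122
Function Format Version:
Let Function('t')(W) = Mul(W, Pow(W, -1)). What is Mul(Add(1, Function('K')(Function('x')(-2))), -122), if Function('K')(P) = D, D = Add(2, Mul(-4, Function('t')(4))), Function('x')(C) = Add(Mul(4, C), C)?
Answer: 122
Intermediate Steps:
Function('t')(W) = 1
Function('x')(C) = Mul(5, C)
D = -2 (D = Add(2, Mul(-4, 1)) = Add(2, -4) = -2)
Function('K')(P) = -2
Mul(Add(1, Function('K')(Function('x')(-2))), -122) = Mul(Add(1, -2), -122) = Mul(-1, -122) = 122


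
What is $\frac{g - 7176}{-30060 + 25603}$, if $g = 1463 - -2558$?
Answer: $\frac{3155}{4457} \approx 0.70788$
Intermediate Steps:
$g = 4021$ ($g = 1463 + 2558 = 4021$)
$\frac{g - 7176}{-30060 + 25603} = \frac{4021 - 7176}{-30060 + 25603} = - \frac{3155}{-4457} = \left(-3155\right) \left(- \frac{1}{4457}\right) = \frac{3155}{4457}$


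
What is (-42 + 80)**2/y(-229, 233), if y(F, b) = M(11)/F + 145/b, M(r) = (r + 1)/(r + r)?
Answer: 847522588/363857 ≈ 2329.3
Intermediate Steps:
M(r) = (1 + r)/(2*r) (M(r) = (1 + r)/((2*r)) = (1 + r)*(1/(2*r)) = (1 + r)/(2*r))
y(F, b) = 145/b + 6/(11*F) (y(F, b) = ((1/2)*(1 + 11)/11)/F + 145/b = ((1/2)*(1/11)*12)/F + 145/b = 6/(11*F) + 145/b = 145/b + 6/(11*F))
(-42 + 80)**2/y(-229, 233) = (-42 + 80)**2/(145/233 + (6/11)/(-229)) = 38**2/(145*(1/233) + (6/11)*(-1/229)) = 1444/(145/233 - 6/2519) = 1444/(363857/586927) = 1444*(586927/363857) = 847522588/363857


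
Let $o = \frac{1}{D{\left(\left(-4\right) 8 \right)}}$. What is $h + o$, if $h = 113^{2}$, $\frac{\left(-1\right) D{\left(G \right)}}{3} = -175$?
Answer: $\frac{6703726}{525} \approx 12769.0$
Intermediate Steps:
$D{\left(G \right)} = 525$ ($D{\left(G \right)} = \left(-3\right) \left(-175\right) = 525$)
$h = 12769$
$o = \frac{1}{525} \approx 0.0019048$
$h + o = 12769 + \frac{1}{525} = \frac{6703726}{525}$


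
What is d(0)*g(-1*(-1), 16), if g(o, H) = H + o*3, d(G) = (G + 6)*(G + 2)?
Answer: 228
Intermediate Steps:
d(G) = (2 + G)*(6 + G) (d(G) = (6 + G)*(2 + G) = (2 + G)*(6 + G))
g(o, H) = H + 3*o
d(0)*g(-1*(-1), 16) = (12 + 0² + 8*0)*(16 + 3*(-1*(-1))) = (12 + 0 + 0)*(16 + 3*1) = 12*(16 + 3) = 12*19 = 228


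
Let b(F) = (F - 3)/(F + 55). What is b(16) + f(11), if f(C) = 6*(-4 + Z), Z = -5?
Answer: -3821/71 ≈ -53.817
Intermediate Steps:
f(C) = -54 (f(C) = 6*(-4 - 5) = 6*(-9) = -54)
b(F) = (-3 + F)/(55 + F)
b(16) + f(11) = (-3 + 16)/(55 + 16) - 54 = 13/71 - 54 = -3821/71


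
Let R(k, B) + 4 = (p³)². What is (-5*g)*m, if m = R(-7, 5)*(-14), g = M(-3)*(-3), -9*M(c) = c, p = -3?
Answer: -50750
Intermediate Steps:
M(c) = -c/9
g = -1 (g = -⅑*(-3)*(-3) = (⅓)*(-3) = -1)
R(k, B) = 725 (R(k, B) = -4 + ((-3)³)² = -4 + (-27)² = -4 + 729 = 725)
m = -10150 (m = 725*(-14) = -10150)
(-5*g)*m = -5*(-1)*(-10150) = 5*(-10150) = -50750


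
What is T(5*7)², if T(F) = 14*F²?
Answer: 294122500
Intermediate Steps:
T(5*7)² = (14*(5*7)²)² = (14*35²)² = (14*1225)² = 17150² = 294122500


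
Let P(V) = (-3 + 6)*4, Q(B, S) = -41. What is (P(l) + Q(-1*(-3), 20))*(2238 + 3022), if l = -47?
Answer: -152540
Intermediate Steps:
P(V) = 12 (P(V) = 3*4 = 12)
(P(l) + Q(-1*(-3), 20))*(2238 + 3022) = (12 - 41)*(2238 + 3022) = -29*5260 = -152540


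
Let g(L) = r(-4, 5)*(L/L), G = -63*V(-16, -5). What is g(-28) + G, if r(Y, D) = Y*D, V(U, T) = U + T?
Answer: 1303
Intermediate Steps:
V(U, T) = T + U
r(Y, D) = D*Y
G = 1323 (G = -63*(-5 - 16) = -63*(-21) = 1323)
g(L) = -20 (g(L) = (5*(-4))*(L/L) = -20*1 = -20)
g(-28) + G = -20 + 1323 = 1303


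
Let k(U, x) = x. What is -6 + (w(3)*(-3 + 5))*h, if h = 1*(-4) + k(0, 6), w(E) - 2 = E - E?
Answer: 2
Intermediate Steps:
w(E) = 2 (w(E) = 2 + (E - E) = 2 + 0 = 2)
h = 2 (h = 1*(-4) + 6 = -4 + 6 = 2)
-6 + (w(3)*(-3 + 5))*h = -6 + (2*(-3 + 5))*2 = -6 + (2*2)*2 = -6 + 4*2 = -6 + 8 = 2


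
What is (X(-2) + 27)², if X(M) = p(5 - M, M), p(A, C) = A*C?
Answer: 169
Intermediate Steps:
X(M) = M*(5 - M) (X(M) = (5 - M)*M = M*(5 - M))
(X(-2) + 27)² = (-2*(5 - 1*(-2)) + 27)² = (-2*(5 + 2) + 27)² = (-2*7 + 27)² = (-14 + 27)² = 13² = 169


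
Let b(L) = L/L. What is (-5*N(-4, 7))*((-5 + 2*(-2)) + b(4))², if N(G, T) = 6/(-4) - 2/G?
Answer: 320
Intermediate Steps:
N(G, T) = -3/2 - 2/G (N(G, T) = 6*(-¼) - 2/G = -3/2 - 2/G)
b(L) = 1
(-5*N(-4, 7))*((-5 + 2*(-2)) + b(4))² = (-5*(-3/2 - 2/(-4)))*((-5 + 2*(-2)) + 1)² = (-5*(-3/2 - 2*(-¼)))*((-5 - 4) + 1)² = (-5*(-3/2 + ½))*(-9 + 1)² = -5*(-1)*(-8)² = 5*64 = 320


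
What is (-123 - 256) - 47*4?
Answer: -567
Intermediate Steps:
(-123 - 256) - 47*4 = -379 - 188 = -567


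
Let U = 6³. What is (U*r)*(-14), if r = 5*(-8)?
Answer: 120960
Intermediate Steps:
r = -40
U = 216
(U*r)*(-14) = (216*(-40))*(-14) = -8640*(-14) = 120960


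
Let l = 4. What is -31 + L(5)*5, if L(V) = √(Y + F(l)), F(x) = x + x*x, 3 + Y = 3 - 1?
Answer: -31 + 5*√19 ≈ -9.2055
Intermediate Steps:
Y = -1 (Y = -3 + (3 - 1) = -3 + 2 = -1)
F(x) = x + x²
L(V) = √19 (L(V) = √(-1 + 4*(1 + 4)) = √(-1 + 4*5) = √(-1 + 20) = √19)
-31 + L(5)*5 = -31 + √19*5 = -31 + 5*√19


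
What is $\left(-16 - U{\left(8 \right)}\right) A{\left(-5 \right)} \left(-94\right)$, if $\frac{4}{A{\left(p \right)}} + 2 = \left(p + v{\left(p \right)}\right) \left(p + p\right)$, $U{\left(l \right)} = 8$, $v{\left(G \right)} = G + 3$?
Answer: $\frac{2256}{17} \approx 132.71$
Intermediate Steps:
$v{\left(G \right)} = 3 + G$
$A{\left(p \right)} = \frac{4}{-2 + 2 p \left(3 + 2 p\right)}$ ($A{\left(p \right)} = \frac{4}{-2 + \left(p + \left(3 + p\right)\right) \left(p + p\right)} = \frac{4}{-2 + \left(3 + 2 p\right) 2 p} = \frac{4}{-2 + 2 p \left(3 + 2 p\right)}$)
$\left(-16 - U{\left(8 \right)}\right) A{\left(-5 \right)} \left(-94\right) = \left(-16 - 8\right) \frac{2}{-1 + \left(-5\right)^{2} - 5 \left(3 - 5\right)} \left(-94\right) = \left(-16 - 8\right) \frac{2}{-1 + 25 - -10} \left(-94\right) = - 24 \frac{2}{-1 + 25 + 10} \left(-94\right) = - 24 \cdot \frac{2}{34} \left(-94\right) = - 24 \cdot 2 \cdot \frac{1}{34} \left(-94\right) = \left(-24\right) \frac{1}{17} \left(-94\right) = \left(- \frac{24}{17}\right) \left(-94\right) = \frac{2256}{17}$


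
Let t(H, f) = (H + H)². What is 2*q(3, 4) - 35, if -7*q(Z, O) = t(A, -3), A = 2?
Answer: -277/7 ≈ -39.571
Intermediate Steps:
t(H, f) = 4*H² (t(H, f) = (2*H)² = 4*H²)
q(Z, O) = -16/7 (q(Z, O) = -4*2²/7 = -4*4/7 = -⅐*16 = -16/7)
2*q(3, 4) - 35 = 2*(-16/7) - 35 = -32/7 - 35 = -277/7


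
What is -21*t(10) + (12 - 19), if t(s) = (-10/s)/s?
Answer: -49/10 ≈ -4.9000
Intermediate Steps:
t(s) = -10/s²
-21*t(10) + (12 - 19) = -(-210)/10² + (12 - 19) = -(-210)/100 - 7 = -21*(-⅒) - 7 = 21/10 - 7 = -49/10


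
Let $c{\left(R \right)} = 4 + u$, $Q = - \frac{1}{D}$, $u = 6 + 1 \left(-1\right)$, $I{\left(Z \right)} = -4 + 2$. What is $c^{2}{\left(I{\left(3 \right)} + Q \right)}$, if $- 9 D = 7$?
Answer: $81$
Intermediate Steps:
$D = - \frac{7}{9}$ ($D = \left(- \frac{1}{9}\right) 7 = - \frac{7}{9} \approx -0.77778$)
$I{\left(Z \right)} = -2$
$u = 5$ ($u = 6 - 1 = 5$)
$Q = \frac{9}{7}$ ($Q = - \frac{1}{- \frac{7}{9}} = \left(-1\right) \left(- \frac{9}{7}\right) = \frac{9}{7} \approx 1.2857$)
$c{\left(R \right)} = 9$ ($c{\left(R \right)} = 4 + 5 = 9$)
$c^{2}{\left(I{\left(3 \right)} + Q \right)} = 9^{2} = 81$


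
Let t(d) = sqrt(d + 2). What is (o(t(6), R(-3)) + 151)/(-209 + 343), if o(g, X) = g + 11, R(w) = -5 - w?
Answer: 81/67 + sqrt(2)/67 ≈ 1.2301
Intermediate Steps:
t(d) = sqrt(2 + d)
o(g, X) = 11 + g
(o(t(6), R(-3)) + 151)/(-209 + 343) = ((11 + sqrt(2 + 6)) + 151)/(-209 + 343) = ((11 + sqrt(8)) + 151)/134 = ((11 + 2*sqrt(2)) + 151)*(1/134) = (162 + 2*sqrt(2))*(1/134) = 81/67 + sqrt(2)/67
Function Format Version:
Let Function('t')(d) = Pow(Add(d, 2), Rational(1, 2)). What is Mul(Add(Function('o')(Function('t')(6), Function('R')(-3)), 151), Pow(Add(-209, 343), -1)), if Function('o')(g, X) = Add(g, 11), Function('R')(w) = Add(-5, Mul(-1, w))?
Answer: Add(Rational(81, 67), Mul(Rational(1, 67), Pow(2, Rational(1, 2)))) ≈ 1.2301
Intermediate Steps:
Function('t')(d) = Pow(Add(2, d), Rational(1, 2))
Function('o')(g, X) = Add(11, g)
Mul(Add(Function('o')(Function('t')(6), Function('R')(-3)), 151), Pow(Add(-209, 343), -1)) = Mul(Add(Add(11, Pow(Add(2, 6), Rational(1, 2))), 151), Pow(Add(-209, 343), -1)) = Mul(Add(Add(11, Pow(8, Rational(1, 2))), 151), Pow(134, -1)) = Mul(Add(Add(11, Mul(2, Pow(2, Rational(1, 2)))), 151), Rational(1, 134)) = Mul(Add(162, Mul(2, Pow(2, Rational(1, 2)))), Rational(1, 134)) = Add(Rational(81, 67), Mul(Rational(1, 67), Pow(2, Rational(1, 2))))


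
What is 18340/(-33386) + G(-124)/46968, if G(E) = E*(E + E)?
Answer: 10330822/98004603 ≈ 0.10541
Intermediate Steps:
G(E) = 2*E**2 (G(E) = E*(2*E) = 2*E**2)
18340/(-33386) + G(-124)/46968 = 18340/(-33386) + (2*(-124)**2)/46968 = 18340*(-1/33386) + (2*15376)*(1/46968) = -9170/16693 + 30752*(1/46968) = -9170/16693 + 3844/5871 = 10330822/98004603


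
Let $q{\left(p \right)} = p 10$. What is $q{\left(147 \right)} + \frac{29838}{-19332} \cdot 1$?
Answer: $\frac{4731367}{3222} \approx 1468.5$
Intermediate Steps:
$q{\left(p \right)} = 10 p$
$q{\left(147 \right)} + \frac{29838}{-19332} \cdot 1 = 10 \cdot 147 + \frac{29838}{-19332} \cdot 1 = 1470 + 29838 \left(- \frac{1}{19332}\right) 1 = 1470 - \frac{4973}{3222} = \frac{4731367}{3222}$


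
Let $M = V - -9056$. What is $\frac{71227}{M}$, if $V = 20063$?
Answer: $\frac{71227}{29119} \approx 2.4461$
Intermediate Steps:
$M = 29119$ ($M = 20063 - -9056 = 20063 + 9056 = 29119$)
$\frac{71227}{M} = \frac{71227}{29119}$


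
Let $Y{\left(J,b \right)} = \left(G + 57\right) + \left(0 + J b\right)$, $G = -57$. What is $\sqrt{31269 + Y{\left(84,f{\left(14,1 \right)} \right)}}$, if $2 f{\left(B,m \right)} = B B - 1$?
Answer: $\sqrt{39459} \approx 198.64$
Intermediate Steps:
$f{\left(B,m \right)} = - \frac{1}{2} + \frac{B^{2}}{2}$ ($f{\left(B,m \right)} = \frac{B B - 1}{2} = \frac{B^{2} - 1}{2} = \frac{-1 + B^{2}}{2} = - \frac{1}{2} + \frac{B^{2}}{2}$)
$Y{\left(J,b \right)} = J b$ ($Y{\left(J,b \right)} = \left(-57 + 57\right) + \left(0 + J b\right) = 0 + J b = J b$)
$\sqrt{31269 + Y{\left(84,f{\left(14,1 \right)} \right)}} = \sqrt{31269 + 84 \left(- \frac{1}{2} + \frac{14^{2}}{2}\right)} = \sqrt{31269 + 84 \left(- \frac{1}{2} + \frac{1}{2} \cdot 196\right)} = \sqrt{31269 + 84 \left(- \frac{1}{2} + 98\right)} = \sqrt{31269 + 84 \cdot \frac{195}{2}} = \sqrt{31269 + 8190} = \sqrt{39459}$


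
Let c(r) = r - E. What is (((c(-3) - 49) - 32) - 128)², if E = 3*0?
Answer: 44944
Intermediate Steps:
E = 0
c(r) = r (c(r) = r - 1*0 = r + 0 = r)
(((c(-3) - 49) - 32) - 128)² = (((-3 - 49) - 32) - 128)² = ((-52 - 32) - 128)² = (-84 - 128)² = (-212)² = 44944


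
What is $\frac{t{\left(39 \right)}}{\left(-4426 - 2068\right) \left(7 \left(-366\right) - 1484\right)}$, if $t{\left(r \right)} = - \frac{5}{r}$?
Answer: $- \frac{5}{1024714236} \approx -4.8794 \cdot 10^{-9}$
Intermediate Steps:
$\frac{t{\left(39 \right)}}{\left(-4426 - 2068\right) \left(7 \left(-366\right) - 1484\right)} = \frac{\left(-5\right) \frac{1}{39}}{\left(-4426 - 2068\right) \left(7 \left(-366\right) - 1484\right)} = \frac{\left(-5\right) \frac{1}{39}}{\left(-6494\right) \left(-2562 - 1484\right)} = - \frac{5}{39 \left(\left(-6494\right) \left(-4046\right)\right)} = - \frac{5}{39 \cdot 26274724} = \left(- \frac{5}{39}\right) \frac{1}{26274724} = - \frac{5}{1024714236}$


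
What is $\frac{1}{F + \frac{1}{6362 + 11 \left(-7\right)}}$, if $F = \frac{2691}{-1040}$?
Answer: $- \frac{100560}{260183} \approx -0.3865$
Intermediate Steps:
$F = - \frac{207}{80}$ ($F = 2691 \left(- \frac{1}{1040}\right) = - \frac{207}{80} \approx -2.5875$)
$\frac{1}{F + \frac{1}{6362 + 11 \left(-7\right)}} = \frac{1}{- \frac{207}{80} + \frac{1}{6362 + 11 \left(-7\right)}} = \frac{1}{- \frac{207}{80} + \frac{1}{6362 - 77}} = \frac{1}{- \frac{207}{80} + \frac{1}{6285}} = \frac{1}{- \frac{260183}{100560}} = - \frac{100560}{260183}$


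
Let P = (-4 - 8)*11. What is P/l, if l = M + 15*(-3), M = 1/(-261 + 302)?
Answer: 1353/461 ≈ 2.9349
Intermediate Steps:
M = 1/41 ≈ 0.024390
P = -132 (P = -12*11 = -132)
l = -1844/41 (l = 1/41 + 15*(-3) = 1/41 - 45 = -1844/41 ≈ -44.976)
P/l = -132/(-1844/41) = -132*(-41/1844) = 1353/461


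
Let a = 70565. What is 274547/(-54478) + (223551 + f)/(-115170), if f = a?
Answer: -23821214719/3137115630 ≈ -7.5933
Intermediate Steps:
f = 70565
274547/(-54478) + (223551 + f)/(-115170) = 274547/(-54478) + (223551 + 70565)/(-115170) = 274547*(-1/54478) + 294116*(-1/115170) = -274547/54478 - 147058/57585 = -23821214719/3137115630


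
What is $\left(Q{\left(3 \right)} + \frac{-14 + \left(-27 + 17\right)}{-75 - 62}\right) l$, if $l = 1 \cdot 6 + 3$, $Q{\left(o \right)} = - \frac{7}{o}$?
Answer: $- \frac{2661}{137} \approx -19.423$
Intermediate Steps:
$l = 9$ ($l = 6 + 3 = 9$)
$\left(Q{\left(3 \right)} + \frac{-14 + \left(-27 + 17\right)}{-75 - 62}\right) l = \left(- \frac{7}{3} + \frac{-14 + \left(-27 + 17\right)}{-75 - 62}\right) 9 = \left(\left(-7\right) \frac{1}{3} + \frac{-14 - 10}{-137}\right) 9 = \left(- \frac{7}{3} - - \frac{24}{137}\right) 9 = \left(- \frac{7}{3} + \frac{24}{137}\right) 9 = \left(- \frac{887}{411}\right) 9 = - \frac{2661}{137}$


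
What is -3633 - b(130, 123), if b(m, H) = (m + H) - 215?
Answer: -3671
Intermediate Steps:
b(m, H) = -215 + H + m (b(m, H) = (H + m) - 215 = -215 + H + m)
-3633 - b(130, 123) = -3633 - (-215 + 123 + 130) = -3633 - 1*38 = -3633 - 38 = -3671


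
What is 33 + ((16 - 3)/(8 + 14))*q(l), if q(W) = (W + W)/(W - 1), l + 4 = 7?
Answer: 765/22 ≈ 34.773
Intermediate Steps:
l = 3 (l = -4 + 7 = 3)
q(W) = 2*W/(-1 + W) (q(W) = (2*W)/(-1 + W) = 2*W/(-1 + W))
33 + ((16 - 3)/(8 + 14))*q(l) = 33 + ((16 - 3)/(8 + 14))*(2*3/(-1 + 3)) = 33 + (13/22)*(2*3/2) = 33 + (13*(1/22))*(2*3*(½)) = 33 + (13/22)*3 = 33 + 39/22 = 765/22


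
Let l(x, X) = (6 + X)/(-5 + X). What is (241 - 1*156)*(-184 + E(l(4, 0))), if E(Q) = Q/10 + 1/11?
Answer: -860336/55 ≈ -15642.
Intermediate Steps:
l(x, X) = (6 + X)/(-5 + X)
E(Q) = 1/11 + Q/10 (E(Q) = Q*(1/10) + 1*(1/11) = Q/10 + 1/11 = 1/11 + Q/10)
(241 - 1*156)*(-184 + E(l(4, 0))) = (241 - 1*156)*(-184 + (1/11 + ((6 + 0)/(-5 + 0))/10)) = (241 - 156)*(-184 + (1/11 + (6/(-5))/10)) = 85*(-184 + (1/11 + (-1/5*6)/10)) = 85*(-184 + (1/11 + (1/10)*(-6/5))) = 85*(-184 + (1/11 - 3/25)) = 85*(-184 - 8/275) = 85*(-50608/275) = -860336/55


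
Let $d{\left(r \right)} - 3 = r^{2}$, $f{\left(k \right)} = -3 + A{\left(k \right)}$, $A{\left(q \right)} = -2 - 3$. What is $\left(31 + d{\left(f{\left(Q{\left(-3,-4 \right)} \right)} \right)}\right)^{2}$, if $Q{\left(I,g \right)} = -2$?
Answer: $9604$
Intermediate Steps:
$A{\left(q \right)} = -5$
$f{\left(k \right)} = -8$ ($f{\left(k \right)} = -3 - 5 = -8$)
$d{\left(r \right)} = 3 + r^{2}$
$\left(31 + d{\left(f{\left(Q{\left(-3,-4 \right)} \right)} \right)}\right)^{2} = \left(31 + \left(3 + \left(-8\right)^{2}\right)\right)^{2} = \left(31 + \left(3 + 64\right)\right)^{2} = \left(31 + 67\right)^{2} = 98^{2} = 9604$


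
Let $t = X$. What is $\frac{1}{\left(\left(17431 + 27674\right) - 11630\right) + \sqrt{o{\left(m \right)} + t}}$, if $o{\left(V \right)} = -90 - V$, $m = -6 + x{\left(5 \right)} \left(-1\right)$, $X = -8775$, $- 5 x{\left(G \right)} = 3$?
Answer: $\frac{167375}{5602922423} - \frac{3 i \sqrt{24610}}{5602922423} \approx 2.9873 \cdot 10^{-5} - 8.3997 \cdot 10^{-8} i$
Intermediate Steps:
$x{\left(G \right)} = - \frac{3}{5}$ ($x{\left(G \right)} = \left(- \frac{1}{5}\right) 3 = - \frac{3}{5}$)
$m = - \frac{27}{5}$ ($m = -6 - - \frac{3}{5} = -6 + \frac{3}{5} = - \frac{27}{5} \approx -5.4$)
$t = -8775$
$\frac{1}{\left(\left(17431 + 27674\right) - 11630\right) + \sqrt{o{\left(m \right)} + t}} = \frac{1}{\left(\left(17431 + 27674\right) - 11630\right) + \sqrt{\left(-90 - - \frac{27}{5}\right) - 8775}} = \frac{1}{\left(45105 - 11630\right) + \sqrt{\left(-90 + \frac{27}{5}\right) - 8775}} = \frac{1}{33475 + \sqrt{- \frac{423}{5} - 8775}} = \frac{1}{33475 + \sqrt{- \frac{44298}{5}}} = \frac{1}{33475 + \frac{3 i \sqrt{24610}}{5}}$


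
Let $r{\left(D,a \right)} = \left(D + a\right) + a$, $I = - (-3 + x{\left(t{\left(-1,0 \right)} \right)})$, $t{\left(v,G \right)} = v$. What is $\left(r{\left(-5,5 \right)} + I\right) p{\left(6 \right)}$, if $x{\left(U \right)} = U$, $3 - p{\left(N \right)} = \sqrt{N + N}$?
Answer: $27 - 18 \sqrt{3} \approx -4.1769$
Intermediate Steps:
$p{\left(N \right)} = 3 - \sqrt{2} \sqrt{N}$ ($p{\left(N \right)} = 3 - \sqrt{N + N} = 3 - \sqrt{2 N} = 3 - \sqrt{2} \sqrt{N}$)
$I = 4$ ($I = - (-3 - 1) = \left(-1\right) \left(-4\right) = 4$)
$r{\left(D,a \right)} = D + 2 a$
$\left(r{\left(-5,5 \right)} + I\right) p{\left(6 \right)} = \left(\left(-5 + 2 \cdot 5\right) + 4\right) \left(3 - \sqrt{2} \sqrt{6}\right) = \left(\left(-5 + 10\right) + 4\right) \left(3 - 2 \sqrt{3}\right) = \left(5 + 4\right) \left(3 - 2 \sqrt{3}\right) = 9 \left(3 - 2 \sqrt{3}\right) = 27 - 18 \sqrt{3}$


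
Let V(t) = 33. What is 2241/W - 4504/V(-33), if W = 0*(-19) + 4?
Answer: 55937/132 ≈ 423.77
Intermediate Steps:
W = 4 (W = 0 + 4 = 4)
2241/W - 4504/V(-33) = 2241/4 - 4504/33 = 55937/132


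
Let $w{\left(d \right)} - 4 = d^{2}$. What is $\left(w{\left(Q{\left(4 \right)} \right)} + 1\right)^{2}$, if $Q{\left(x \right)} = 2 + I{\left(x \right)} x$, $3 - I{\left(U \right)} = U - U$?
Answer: $40401$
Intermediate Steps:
$I{\left(U \right)} = 3$ ($I{\left(U \right)} = 3 - \left(U - U\right) = 3 - 0 = 3 + 0 = 3$)
$Q{\left(x \right)} = 2 + 3 x$
$w{\left(d \right)} = 4 + d^{2}$
$\left(w{\left(Q{\left(4 \right)} \right)} + 1\right)^{2} = \left(\left(4 + \left(2 + 3 \cdot 4\right)^{2}\right) + 1\right)^{2} = \left(\left(4 + \left(2 + 12\right)^{2}\right) + 1\right)^{2} = \left(\left(4 + 14^{2}\right) + 1\right)^{2} = \left(\left(4 + 196\right) + 1\right)^{2} = \left(200 + 1\right)^{2} = 201^{2} = 40401$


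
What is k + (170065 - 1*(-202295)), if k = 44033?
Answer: 416393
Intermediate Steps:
k + (170065 - 1*(-202295)) = 44033 + (170065 - 1*(-202295)) = 44033 + (170065 + 202295) = 44033 + 372360 = 416393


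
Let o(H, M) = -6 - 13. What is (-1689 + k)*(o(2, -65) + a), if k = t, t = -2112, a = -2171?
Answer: 8324190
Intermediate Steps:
k = -2112
o(H, M) = -19
(-1689 + k)*(o(2, -65) + a) = (-1689 - 2112)*(-19 - 2171) = -3801*(-2190) = 8324190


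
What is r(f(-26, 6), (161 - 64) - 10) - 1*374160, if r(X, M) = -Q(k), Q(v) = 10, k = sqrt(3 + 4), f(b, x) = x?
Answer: -374170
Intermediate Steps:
k = sqrt(7) ≈ 2.6458
r(X, M) = -10 (r(X, M) = -1*10 = -10)
r(f(-26, 6), (161 - 64) - 10) - 1*374160 = -10 - 1*374160 = -10 - 374160 = -374170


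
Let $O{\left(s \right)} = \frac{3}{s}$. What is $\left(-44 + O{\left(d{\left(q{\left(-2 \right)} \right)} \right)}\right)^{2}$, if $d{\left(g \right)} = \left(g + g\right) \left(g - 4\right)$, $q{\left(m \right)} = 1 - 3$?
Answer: $\frac{123201}{64} \approx 1925.0$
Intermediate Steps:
$q{\left(m \right)} = -2$
$d{\left(g \right)} = 2 g \left(-4 + g\right)$
$\left(-44 + O{\left(d{\left(q{\left(-2 \right)} \right)} \right)}\right)^{2} = \left(-44 + \frac{3}{2 \left(-2\right) \left(-4 - 2\right)}\right)^{2} = \left(-44 + \frac{3}{2 \left(-2\right) \left(-6\right)}\right)^{2} = \left(-44 + \frac{3}{24}\right)^{2} = \left(-44 + 3 \cdot \frac{1}{24}\right)^{2} = \left(-44 + \frac{1}{8}\right)^{2} = \left(- \frac{351}{8}\right)^{2} = \frac{123201}{64}$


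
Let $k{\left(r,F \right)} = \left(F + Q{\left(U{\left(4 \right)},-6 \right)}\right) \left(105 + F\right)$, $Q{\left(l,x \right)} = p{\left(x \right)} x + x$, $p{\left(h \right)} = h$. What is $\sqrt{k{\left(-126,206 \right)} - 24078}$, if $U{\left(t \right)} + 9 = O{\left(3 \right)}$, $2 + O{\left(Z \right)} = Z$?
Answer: $\sqrt{49318} \approx 222.08$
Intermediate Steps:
$O{\left(Z \right)} = -2 + Z$
$U{\left(t \right)} = -8$ ($U{\left(t \right)} = -9 + \left(-2 + 3\right) = -9 + 1 = -8$)
$Q{\left(l,x \right)} = x + x^{2}$ ($Q{\left(l,x \right)} = x x + x = x^{2} + x = x + x^{2}$)
$k{\left(r,F \right)} = \left(30 + F\right) \left(105 + F\right)$ ($k{\left(r,F \right)} = \left(F - 6 \left(1 - 6\right)\right) \left(105 + F\right) = \left(F - -30\right) \left(105 + F\right) = \left(F + 30\right) \left(105 + F\right) = \left(30 + F\right) \left(105 + F\right)$)
$\sqrt{k{\left(-126,206 \right)} - 24078} = \sqrt{\left(3150 + 206^{2} + 135 \cdot 206\right) - 24078} = \sqrt{\left(3150 + 42436 + 27810\right) - 24078} = \sqrt{73396 - 24078} = \sqrt{49318}$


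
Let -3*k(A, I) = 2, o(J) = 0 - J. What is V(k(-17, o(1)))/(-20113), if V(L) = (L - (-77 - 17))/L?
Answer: 140/20113 ≈ 0.0069607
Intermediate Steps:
o(J) = -J
k(A, I) = -2/3 (k(A, I) = -1/3*2 = -2/3)
V(L) = (94 + L)/L (V(L) = (L - 1*(-94))/L = (L + 94)/L = (94 + L)/L)
V(k(-17, o(1)))/(-20113) = ((94 - 2/3)/(-2/3))/(-20113) = -3/2*280/3*(-1/20113) = -140*(-1/20113) = 140/20113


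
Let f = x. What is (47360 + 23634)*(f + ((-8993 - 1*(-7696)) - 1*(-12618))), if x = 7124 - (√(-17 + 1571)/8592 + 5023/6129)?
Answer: 8025472855708/6129 - 35497*√1554/4296 ≈ 1.3094e+9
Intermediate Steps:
x = 43657973/6129 - √1554/8592 (x = 7124 - (√1554*(1/8592) + 5023*(1/6129)) = 7124 - (√1554/8592 + 5023/6129) = 7124 - (5023/6129 + √1554/8592) = 7124 + (-5023/6129 - √1554/8592) = 43657973/6129 - √1554/8592 ≈ 7123.2)
f = 43657973/6129 - √1554/8592 ≈ 7123.2
(47360 + 23634)*(f + ((-8993 - 1*(-7696)) - 1*(-12618))) = (47360 + 23634)*((43657973/6129 - √1554/8592) + ((-8993 - 1*(-7696)) - 1*(-12618))) = 70994*((43657973/6129 - √1554/8592) + ((-8993 + 7696) + 12618)) = 70994*((43657973/6129 - √1554/8592) + (-1297 + 12618)) = 70994*((43657973/6129 - √1554/8592) + 11321) = 70994*(113044382/6129 - √1554/8592) = 8025472855708/6129 - 35497*√1554/4296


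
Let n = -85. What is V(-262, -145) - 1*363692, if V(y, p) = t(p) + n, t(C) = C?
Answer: -363922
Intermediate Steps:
V(y, p) = -85 + p (V(y, p) = p - 85 = -85 + p)
V(-262, -145) - 1*363692 = (-85 - 145) - 1*363692 = -230 - 363692 = -363922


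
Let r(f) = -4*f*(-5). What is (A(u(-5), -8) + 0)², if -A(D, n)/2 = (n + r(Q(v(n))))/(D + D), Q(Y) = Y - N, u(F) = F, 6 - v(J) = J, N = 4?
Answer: 36864/25 ≈ 1474.6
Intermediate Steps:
v(J) = 6 - J
Q(Y) = -4 + Y (Q(Y) = Y - 1*4 = Y - 4 = -4 + Y)
r(f) = 20*f
A(D, n) = -(40 - 19*n)/D (A(D, n) = -2*(n + 20*(-4 + (6 - n)))/(D + D) = -2*(n + 20*(2 - n))/(2*D) = -2*(n + (40 - 20*n))*1/(2*D) = -2*(40 - 19*n)*1/(2*D) = -(40 - 19*n)/D)
(A(u(-5), -8) + 0)² = ((-40 + 19*(-8))/(-5) + 0)² = (-(-40 - 152)/5 + 0)² = (-⅕*(-192) + 0)² = (192/5 + 0)² = (192/5)² = 36864/25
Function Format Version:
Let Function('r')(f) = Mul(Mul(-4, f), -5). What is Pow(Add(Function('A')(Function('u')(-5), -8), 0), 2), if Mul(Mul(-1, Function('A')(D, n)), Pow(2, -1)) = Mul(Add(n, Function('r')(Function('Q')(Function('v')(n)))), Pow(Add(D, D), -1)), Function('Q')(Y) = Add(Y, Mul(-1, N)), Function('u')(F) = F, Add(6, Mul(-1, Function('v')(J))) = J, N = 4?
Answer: Rational(36864, 25) ≈ 1474.6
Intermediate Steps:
Function('v')(J) = Add(6, Mul(-1, J))
Function('Q')(Y) = Add(-4, Y) (Function('Q')(Y) = Add(Y, Mul(-1, 4)) = Add(Y, -4) = Add(-4, Y))
Function('r')(f) = Mul(20, f)
Function('A')(D, n) = Mul(-1, Pow(D, -1), Add(40, Mul(-19, n))) (Function('A')(D, n) = Mul(-2, Mul(Add(n, Mul(20, Add(-4, Add(6, Mul(-1, n))))), Pow(Add(D, D), -1))) = Mul(-2, Mul(Add(n, Mul(20, Add(2, Mul(-1, n)))), Pow(Mul(2, D), -1))) = Mul(-2, Mul(Add(n, Add(40, Mul(-20, n))), Mul(Rational(1, 2), Pow(D, -1)))) = Mul(-2, Mul(Add(40, Mul(-19, n)), Mul(Rational(1, 2), Pow(D, -1)))) = Mul(-2, Mul(Rational(1, 2), Pow(D, -1), Add(40, Mul(-19, n)))) = Mul(-1, Pow(D, -1), Add(40, Mul(-19, n))))
Pow(Add(Function('A')(Function('u')(-5), -8), 0), 2) = Pow(Add(Mul(Pow(-5, -1), Add(-40, Mul(19, -8))), 0), 2) = Pow(Add(Mul(Rational(-1, 5), Add(-40, -152)), 0), 2) = Pow(Add(Mul(Rational(-1, 5), -192), 0), 2) = Pow(Add(Rational(192, 5), 0), 2) = Pow(Rational(192, 5), 2) = Rational(36864, 25)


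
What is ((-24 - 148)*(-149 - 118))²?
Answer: 2109013776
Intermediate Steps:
((-24 - 148)*(-149 - 118))² = (-172*(-267))² = 45924² = 2109013776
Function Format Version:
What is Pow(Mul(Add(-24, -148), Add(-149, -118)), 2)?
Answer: 2109013776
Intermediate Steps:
Pow(Mul(Add(-24, -148), Add(-149, -118)), 2) = Pow(Mul(-172, -267), 2) = Pow(45924, 2) = 2109013776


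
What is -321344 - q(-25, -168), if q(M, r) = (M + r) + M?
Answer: -321126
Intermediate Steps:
q(M, r) = r + 2*M
-321344 - q(-25, -168) = -321344 - (-168 + 2*(-25)) = -321344 - (-168 - 50) = -321344 - 1*(-218) = -321344 + 218 = -321126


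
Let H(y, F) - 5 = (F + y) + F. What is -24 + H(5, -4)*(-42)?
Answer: -108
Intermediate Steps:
H(y, F) = 5 + y + 2*F (H(y, F) = 5 + ((F + y) + F) = 5 + (y + 2*F) = 5 + y + 2*F)
-24 + H(5, -4)*(-42) = -24 + (5 + 5 + 2*(-4))*(-42) = -24 + (5 + 5 - 8)*(-42) = -24 + 2*(-42) = -24 - 84 = -108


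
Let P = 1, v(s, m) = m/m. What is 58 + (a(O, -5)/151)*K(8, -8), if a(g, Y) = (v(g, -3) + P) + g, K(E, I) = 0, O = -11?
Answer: 58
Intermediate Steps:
v(s, m) = 1
a(g, Y) = 2 + g (a(g, Y) = (1 + 1) + g = 2 + g)
58 + (a(O, -5)/151)*K(8, -8) = 58 + ((2 - 11)/151)*0 = 58 - 9*1/151*0 = 58 - 9/151*0 = 58 + 0 = 58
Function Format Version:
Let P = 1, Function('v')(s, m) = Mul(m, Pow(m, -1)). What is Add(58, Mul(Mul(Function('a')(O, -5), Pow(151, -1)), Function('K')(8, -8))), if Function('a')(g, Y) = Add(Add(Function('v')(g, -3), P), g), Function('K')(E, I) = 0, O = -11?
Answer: 58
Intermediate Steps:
Function('v')(s, m) = 1
Function('a')(g, Y) = Add(2, g) (Function('a')(g, Y) = Add(Add(1, 1), g) = Add(2, g))
Add(58, Mul(Mul(Function('a')(O, -5), Pow(151, -1)), Function('K')(8, -8))) = Add(58, Mul(Mul(Add(2, -11), Pow(151, -1)), 0)) = Add(58, Mul(Mul(-9, Rational(1, 151)), 0)) = Add(58, Mul(Rational(-9, 151), 0)) = Add(58, 0) = 58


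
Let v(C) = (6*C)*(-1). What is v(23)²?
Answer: 19044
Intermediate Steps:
v(C) = -6*C
v(23)² = (-6*23)² = (-138)² = 19044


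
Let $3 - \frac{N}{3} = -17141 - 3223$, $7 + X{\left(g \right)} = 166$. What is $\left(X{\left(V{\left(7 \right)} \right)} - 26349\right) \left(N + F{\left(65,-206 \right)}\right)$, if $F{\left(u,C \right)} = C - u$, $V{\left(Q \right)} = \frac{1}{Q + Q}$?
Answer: $-1593137700$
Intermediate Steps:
$V{\left(Q \right)} = \frac{1}{2 Q}$
$X{\left(g \right)} = 159$ ($X{\left(g \right)} = -7 + 166 = 159$)
$N = 61101$ ($N = 9 - 3 \left(-17141 - 3223\right) = 9 - -61092 = 9 + 61092 = 61101$)
$\left(X{\left(V{\left(7 \right)} \right)} - 26349\right) \left(N + F{\left(65,-206 \right)}\right) = \left(159 - 26349\right) \left(61101 - 271\right) = - 26190 \left(61101 - 271\right) = \left(-26190\right) 60830 = -1593137700$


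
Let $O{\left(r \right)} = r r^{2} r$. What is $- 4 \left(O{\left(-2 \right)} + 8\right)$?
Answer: $-96$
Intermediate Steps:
$O{\left(r \right)} = r^{4}$ ($O{\left(r \right)} = r^{3} r = r^{4}$)
$- 4 \left(O{\left(-2 \right)} + 8\right) = - 4 \left(\left(-2\right)^{4} + 8\right) = - 4 \left(16 + 8\right) = \left(-4\right) 24 = -96$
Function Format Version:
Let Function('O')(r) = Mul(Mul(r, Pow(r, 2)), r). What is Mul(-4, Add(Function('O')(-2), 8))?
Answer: -96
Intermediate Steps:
Function('O')(r) = Pow(r, 4) (Function('O')(r) = Mul(Pow(r, 3), r) = Pow(r, 4))
Mul(-4, Add(Function('O')(-2), 8)) = Mul(-4, Add(Pow(-2, 4), 8)) = Mul(-4, Add(16, 8)) = Mul(-4, 24) = -96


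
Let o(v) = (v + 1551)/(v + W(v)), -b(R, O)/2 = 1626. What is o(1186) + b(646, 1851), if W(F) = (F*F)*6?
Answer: -27449355287/8440762 ≈ -3252.0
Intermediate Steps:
b(R, O) = -3252 (b(R, O) = -2*1626 = -3252)
W(F) = 6*F² (W(F) = F²*6 = 6*F²)
o(v) = (1551 + v)/(v + 6*v²) (o(v) = (v + 1551)/(v + 6*v²) = (1551 + v)/(v + 6*v²))
o(1186) + b(646, 1851) = (1551 + 1186)/(1186*(1 + 6*1186)) - 3252 = (1/1186)*2737/(1 + 7116) - 3252 = (1/1186)*2737/7117 - 3252 = (1/1186)*(1/7117)*2737 - 3252 = 2737/8440762 - 3252 = -27449355287/8440762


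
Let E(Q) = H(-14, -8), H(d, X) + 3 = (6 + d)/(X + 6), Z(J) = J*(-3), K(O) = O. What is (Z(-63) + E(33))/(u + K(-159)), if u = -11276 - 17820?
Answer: -38/5851 ≈ -0.0064946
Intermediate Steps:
u = -29096
Z(J) = -3*J
H(d, X) = -3 + (6 + d)/(6 + X) (H(d, X) = -3 + (6 + d)/(X + 6) = -3 + (6 + d)/(6 + X))
E(Q) = 1 (E(Q) = (-12 - 14 - 3*(-8))/(6 - 8) = (-12 - 14 + 24)/(-2) = -1/2*(-2) = 1)
(Z(-63) + E(33))/(u + K(-159)) = (-3*(-63) + 1)/(-29096 - 159) = (189 + 1)/(-29255) = 190*(-1/29255) = -38/5851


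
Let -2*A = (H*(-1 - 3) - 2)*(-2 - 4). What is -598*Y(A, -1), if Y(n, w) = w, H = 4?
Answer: 598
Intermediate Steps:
A = -54 (A = -(4*(-1 - 3) - 2)*(-2 - 4)/2 = -(4*(-4) - 2)*(-6)/2 = -(-16 - 2)*(-6)/2 = -(-9)*(-6) = -½*108 = -54)
-598*Y(A, -1) = -598*(-1) = 598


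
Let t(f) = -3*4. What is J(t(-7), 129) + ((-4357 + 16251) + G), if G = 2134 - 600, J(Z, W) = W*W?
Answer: 30069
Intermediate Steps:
t(f) = -12
J(Z, W) = W²
G = 1534
J(t(-7), 129) + ((-4357 + 16251) + G) = 129² + ((-4357 + 16251) + 1534) = 16641 + (11894 + 1534) = 16641 + 13428 = 30069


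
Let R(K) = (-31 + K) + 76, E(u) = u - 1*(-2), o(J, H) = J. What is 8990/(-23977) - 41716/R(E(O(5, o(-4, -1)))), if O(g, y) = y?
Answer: -1000611102/1031011 ≈ -970.51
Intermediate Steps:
E(u) = 2 + u (E(u) = u + 2 = 2 + u)
R(K) = 45 + K
8990/(-23977) - 41716/R(E(O(5, o(-4, -1)))) = 8990/(-23977) - 41716/(45 + (2 - 4)) = 8990*(-1/23977) - 41716/(45 - 2) = -8990/23977 - 41716/43 = -1000611102/1031011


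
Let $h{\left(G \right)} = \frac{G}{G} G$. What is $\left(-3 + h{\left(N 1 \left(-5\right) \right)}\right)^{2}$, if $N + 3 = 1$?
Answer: $49$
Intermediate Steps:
$N = -2$ ($N = -3 + 1 = -2$)
$h{\left(G \right)} = G$ ($h{\left(G \right)} = 1 G = G$)
$\left(-3 + h{\left(N 1 \left(-5\right) \right)}\right)^{2} = \left(-3 + \left(-2\right) 1 \left(-5\right)\right)^{2} = \left(-3 - -10\right)^{2} = \left(-3 + 10\right)^{2} = 7^{2} = 49$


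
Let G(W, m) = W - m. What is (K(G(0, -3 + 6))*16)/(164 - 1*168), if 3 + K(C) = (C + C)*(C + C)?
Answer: -132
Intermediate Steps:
K(C) = -3 + 4*C**2 (K(C) = -3 + (C + C)*(C + C) = -3 + (2*C)*(2*C) = -3 + 4*C**2)
(K(G(0, -3 + 6))*16)/(164 - 1*168) = ((-3 + 4*(0 - (-3 + 6))**2)*16)/(164 - 1*168) = ((-3 + 4*(0 - 1*3)**2)*16)/(164 - 168) = ((-3 + 4*(0 - 3)**2)*16)/(-4) = ((-3 + 4*(-3)**2)*16)*(-1/4) = ((-3 + 4*9)*16)*(-1/4) = ((-3 + 36)*16)*(-1/4) = (33*16)*(-1/4) = 528*(-1/4) = -132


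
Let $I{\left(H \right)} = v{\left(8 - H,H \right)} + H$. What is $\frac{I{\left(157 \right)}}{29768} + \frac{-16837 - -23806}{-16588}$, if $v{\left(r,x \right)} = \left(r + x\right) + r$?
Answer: $- \frac{25898473}{61723948} \approx -0.41959$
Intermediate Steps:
$v{\left(r,x \right)} = x + 2 r$
$I{\left(H \right)} = 16$ ($I{\left(H \right)} = \left(H + 2 \left(8 - H\right)\right) + H = \left(H - \left(-16 + 2 H\right)\right) + H = \left(16 - H\right) + H = 16$)
$\frac{I{\left(157 \right)}}{29768} + \frac{-16837 - -23806}{-16588} = \frac{16}{29768} + \frac{-16837 - -23806}{-16588} = 16 \cdot \frac{1}{29768} + \left(-16837 + 23806\right) \left(- \frac{1}{16588}\right) = \frac{2}{3721} + 6969 \left(- \frac{1}{16588}\right) = \frac{2}{3721} - \frac{6969}{16588} = - \frac{25898473}{61723948}$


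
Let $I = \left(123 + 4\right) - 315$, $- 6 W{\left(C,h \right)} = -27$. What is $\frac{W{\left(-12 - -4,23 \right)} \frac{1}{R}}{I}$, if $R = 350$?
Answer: $- \frac{9}{131600} \approx -6.8389 \cdot 10^{-5}$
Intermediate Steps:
$W{\left(C,h \right)} = \frac{9}{2}$ ($W{\left(C,h \right)} = \left(- \frac{1}{6}\right) \left(-27\right) = \frac{9}{2}$)
$I = -188$ ($I = 127 - 315 = -188$)
$\frac{W{\left(-12 - -4,23 \right)} \frac{1}{R}}{I} = \frac{\frac{9}{2} \cdot \frac{1}{350}}{-188} = \frac{9}{2} \cdot \frac{1}{350} \left(- \frac{1}{188}\right) = \frac{9}{700} \left(- \frac{1}{188}\right) = - \frac{9}{131600}$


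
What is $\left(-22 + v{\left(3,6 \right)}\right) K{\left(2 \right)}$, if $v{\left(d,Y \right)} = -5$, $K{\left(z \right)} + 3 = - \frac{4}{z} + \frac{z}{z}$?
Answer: $108$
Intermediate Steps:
$K{\left(z \right)} = -2 - \frac{4}{z}$ ($K{\left(z \right)} = -3 - \left(\frac{4}{z} - \frac{z}{z}\right) = -3 + \left(- \frac{4}{z} + 1\right) = -3 + \left(1 - \frac{4}{z}\right) = -2 - \frac{4}{z}$)
$\left(-22 + v{\left(3,6 \right)}\right) K{\left(2 \right)} = \left(-22 - 5\right) \left(-2 - \frac{4}{2}\right) = - 27 \left(-2 - 2\right) = \left(-27\right) \left(-4\right) = 108$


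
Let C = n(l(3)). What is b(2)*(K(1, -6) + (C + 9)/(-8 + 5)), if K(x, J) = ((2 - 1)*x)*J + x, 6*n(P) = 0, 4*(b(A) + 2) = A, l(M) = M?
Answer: 12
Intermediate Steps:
b(A) = -2 + A/4
n(P) = 0 (n(P) = (1/6)*0 = 0)
K(x, J) = x + J*x (K(x, J) = (1*x)*J + x = x*J + x = J*x + x = x + J*x)
C = 0
b(2)*(K(1, -6) + (C + 9)/(-8 + 5)) = (-2 + (1/4)*2)*(1*(1 - 6) + (0 + 9)/(-8 + 5)) = (-2 + 1/2)*(1*(-5) + 9/(-3)) = -3*(-5 + 9*(-1/3))/2 = -3*(-5 - 3)/2 = -3/2*(-8) = 12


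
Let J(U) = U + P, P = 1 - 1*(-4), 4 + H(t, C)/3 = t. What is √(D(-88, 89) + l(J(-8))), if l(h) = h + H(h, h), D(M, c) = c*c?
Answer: √7897 ≈ 88.865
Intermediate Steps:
H(t, C) = -12 + 3*t
P = 5 (P = 1 + 4 = 5)
D(M, c) = c²
J(U) = 5 + U (J(U) = U + 5 = 5 + U)
l(h) = -12 + 4*h (l(h) = h + (-12 + 3*h) = -12 + 4*h)
√(D(-88, 89) + l(J(-8))) = √(89² + (-12 + 4*(5 - 8))) = √(7921 + (-12 + 4*(-3))) = √(7921 + (-12 - 12)) = √(7921 - 24) = √7897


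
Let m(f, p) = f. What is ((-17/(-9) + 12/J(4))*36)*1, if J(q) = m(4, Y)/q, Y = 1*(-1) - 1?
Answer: 500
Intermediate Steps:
Y = -2 (Y = -1 - 1 = -2)
J(q) = 4/q
((-17/(-9) + 12/J(4))*36)*1 = ((-17/(-9) + 12/((4/4)))*36)*1 = ((-17*(-1/9) + 12/((4*(1/4))))*36)*1 = ((17/9 + 12/1)*36)*1 = ((17/9 + 12*1)*36)*1 = ((17/9 + 12)*36)*1 = ((125/9)*36)*1 = 500*1 = 500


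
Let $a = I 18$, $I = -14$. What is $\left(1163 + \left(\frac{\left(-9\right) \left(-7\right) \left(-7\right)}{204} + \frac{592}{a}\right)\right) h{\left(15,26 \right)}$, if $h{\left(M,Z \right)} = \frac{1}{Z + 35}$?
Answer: $\frac{4962967}{261324} \approx 18.992$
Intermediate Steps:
$a = -252$ ($a = \left(-14\right) 18 = -252$)
$h{\left(M,Z \right)} = \frac{1}{35 + Z}$
$\left(1163 + \left(\frac{\left(-9\right) \left(-7\right) \left(-7\right)}{204} + \frac{592}{a}\right)\right) h{\left(15,26 \right)} = \frac{1163 + \left(\frac{\left(-9\right) \left(-7\right) \left(-7\right)}{204} + \frac{592}{-252}\right)}{35 + 26} = \frac{1163 + \left(63 \left(-7\right) \frac{1}{204} + 592 \left(- \frac{1}{252}\right)\right)}{61} = \left(1163 - \frac{19325}{4284}\right) \frac{1}{61} = \frac{4962967}{4284} \cdot \frac{1}{61} = \frac{4962967}{261324}$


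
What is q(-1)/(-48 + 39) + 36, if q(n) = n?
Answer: 325/9 ≈ 36.111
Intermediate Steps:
q(-1)/(-48 + 39) + 36 = -1/(-48 + 39) + 36 = -1/(-9) + 36 = -1*(-1/9) + 36 = 1/9 + 36 = 325/9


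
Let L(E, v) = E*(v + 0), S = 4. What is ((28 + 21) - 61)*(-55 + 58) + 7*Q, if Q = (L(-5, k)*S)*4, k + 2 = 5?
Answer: -1716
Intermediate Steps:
k = 3 (k = -2 + 5 = 3)
L(E, v) = E*v
Q = -240 (Q = (-5*3*4)*4 = -15*4*4 = -60*4 = -240)
((28 + 21) - 61)*(-55 + 58) + 7*Q = ((28 + 21) - 61)*(-55 + 58) + 7*(-240) = (49 - 61)*3 - 1680 = -12*3 - 1680 = -36 - 1680 = -1716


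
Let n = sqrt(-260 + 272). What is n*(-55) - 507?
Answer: -507 - 110*sqrt(3) ≈ -697.53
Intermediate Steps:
n = 2*sqrt(3) (n = sqrt(12) = 2*sqrt(3) ≈ 3.4641)
n*(-55) - 507 = (2*sqrt(3))*(-55) - 507 = -110*sqrt(3) - 507 = -507 - 110*sqrt(3)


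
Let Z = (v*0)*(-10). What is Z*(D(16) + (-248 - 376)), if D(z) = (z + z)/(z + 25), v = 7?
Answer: 0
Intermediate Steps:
D(z) = 2*z/(25 + z) (D(z) = (2*z)/(25 + z) = 2*z/(25 + z))
Z = 0 (Z = (7*0)*(-10) = 0*(-10) = 0)
Z*(D(16) + (-248 - 376)) = 0*(2*16/(25 + 16) + (-248 - 376)) = 0*(2*16/41 - 624) = 0*(2*16*(1/41) - 624) = 0*(32/41 - 624) = 0*(-25552/41) = 0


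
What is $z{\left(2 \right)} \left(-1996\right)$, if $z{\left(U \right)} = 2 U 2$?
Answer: $-15968$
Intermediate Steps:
$z{\left(U \right)} = 4 U$
$z{\left(2 \right)} \left(-1996\right) = 4 \cdot 2 \left(-1996\right) = 8 \left(-1996\right) = -15968$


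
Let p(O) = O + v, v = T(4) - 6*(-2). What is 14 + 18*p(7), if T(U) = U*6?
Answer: 788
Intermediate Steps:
T(U) = 6*U
v = 36 (v = 6*4 - 6*(-2) = 24 - 1*(-12) = 24 + 12 = 36)
p(O) = 36 + O (p(O) = O + 36 = 36 + O)
14 + 18*p(7) = 14 + 18*(36 + 7) = 14 + 18*43 = 14 + 774 = 788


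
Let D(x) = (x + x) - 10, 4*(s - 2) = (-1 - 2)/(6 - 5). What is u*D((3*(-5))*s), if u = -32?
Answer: 1520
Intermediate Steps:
s = 5/4 (s = 2 + ((-1 - 2)/(6 - 5))/4 = 2 + (-3/1)/4 = 2 + (-3*1)/4 = 2 + (¼)*(-3) = 2 - ¾ = 5/4 ≈ 1.2500)
D(x) = -10 + 2*x (D(x) = 2*x - 10 = -10 + 2*x)
u*D((3*(-5))*s) = -32*(-10 + 2*((3*(-5))*(5/4))) = -32*(-10 + 2*(-15*5/4)) = -32*(-10 + 2*(-75/4)) = -32*(-10 - 75/2) = -32*(-95/2) = 1520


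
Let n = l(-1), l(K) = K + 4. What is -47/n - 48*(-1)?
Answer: 97/3 ≈ 32.333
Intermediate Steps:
l(K) = 4 + K
n = 3 (n = 4 - 1 = 3)
-47/n - 48*(-1) = -47/3 - 48*(-1) = -47*1/3 + 48 = -47/3 + 48 = 97/3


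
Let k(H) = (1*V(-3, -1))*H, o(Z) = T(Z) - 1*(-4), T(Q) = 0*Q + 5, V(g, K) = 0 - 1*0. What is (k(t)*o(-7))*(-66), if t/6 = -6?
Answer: 0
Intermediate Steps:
t = -36 (t = 6*(-6) = -36)
V(g, K) = 0 (V(g, K) = 0 + 0 = 0)
T(Q) = 5 (T(Q) = 0 + 5 = 5)
o(Z) = 9 (o(Z) = 5 - 1*(-4) = 5 + 4 = 9)
k(H) = 0 (k(H) = (1*0)*H = 0*H = 0)
(k(t)*o(-7))*(-66) = (0*9)*(-66) = 0*(-66) = 0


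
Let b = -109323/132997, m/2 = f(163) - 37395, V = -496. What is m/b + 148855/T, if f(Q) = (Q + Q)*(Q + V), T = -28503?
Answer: 40983145541803/115408647 ≈ 3.5511e+5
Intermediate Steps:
f(Q) = 2*Q*(-496 + Q) (f(Q) = (Q + Q)*(Q - 496) = (2*Q)*(-496 + Q) = 2*Q*(-496 + Q))
m = -291906 (m = 2*(2*163*(-496 + 163) - 37395) = 2*(2*163*(-333) - 37395) = 2*(-108558 - 37395) = 2*(-145953) = -291906)
b = -109323/132997 (b = -109323*1/132997 = -109323/132997 ≈ -0.82200)
m/b + 148855/T = -291906/(-109323/132997) + 148855/(-28503) = -291906*(-132997/109323) + 148855*(-1/28503) = 4313624698/12147 - 148855/28503 = 40983145541803/115408647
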